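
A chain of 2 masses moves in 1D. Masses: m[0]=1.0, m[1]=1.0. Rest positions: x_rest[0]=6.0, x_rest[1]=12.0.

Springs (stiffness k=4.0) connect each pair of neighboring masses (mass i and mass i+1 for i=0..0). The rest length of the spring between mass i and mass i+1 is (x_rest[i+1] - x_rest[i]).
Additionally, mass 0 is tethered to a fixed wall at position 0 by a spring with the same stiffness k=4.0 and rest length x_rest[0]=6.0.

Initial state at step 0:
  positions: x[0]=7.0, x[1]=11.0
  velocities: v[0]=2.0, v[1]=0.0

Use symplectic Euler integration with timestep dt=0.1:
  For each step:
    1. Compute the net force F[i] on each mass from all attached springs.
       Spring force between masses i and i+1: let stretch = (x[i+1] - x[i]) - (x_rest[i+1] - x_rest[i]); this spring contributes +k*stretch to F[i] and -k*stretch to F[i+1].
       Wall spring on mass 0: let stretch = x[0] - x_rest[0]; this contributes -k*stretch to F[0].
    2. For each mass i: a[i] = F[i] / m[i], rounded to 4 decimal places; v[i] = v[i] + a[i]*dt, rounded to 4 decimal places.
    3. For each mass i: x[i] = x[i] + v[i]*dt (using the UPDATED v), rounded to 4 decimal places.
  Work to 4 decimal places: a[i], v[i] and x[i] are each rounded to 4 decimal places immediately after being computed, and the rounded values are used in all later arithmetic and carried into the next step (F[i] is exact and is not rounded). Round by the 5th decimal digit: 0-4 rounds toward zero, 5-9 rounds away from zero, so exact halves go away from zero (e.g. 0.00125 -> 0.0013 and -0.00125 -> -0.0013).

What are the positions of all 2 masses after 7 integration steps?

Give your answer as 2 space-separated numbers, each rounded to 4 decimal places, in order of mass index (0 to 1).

Step 0: x=[7.0000 11.0000] v=[2.0000 0.0000]
Step 1: x=[7.0800 11.0800] v=[0.8000 0.8000]
Step 2: x=[7.0368 11.2400] v=[-0.4320 1.6000]
Step 3: x=[6.8803 11.4719] v=[-1.5654 2.3187]
Step 4: x=[6.6322 11.7601] v=[-2.4809 2.8821]
Step 5: x=[6.3239 12.0832] v=[-3.0826 3.2309]
Step 6: x=[5.9931 12.4159] v=[-3.3084 3.3272]
Step 7: x=[5.6795 12.7317] v=[-3.1365 3.1581]

Answer: 5.6795 12.7317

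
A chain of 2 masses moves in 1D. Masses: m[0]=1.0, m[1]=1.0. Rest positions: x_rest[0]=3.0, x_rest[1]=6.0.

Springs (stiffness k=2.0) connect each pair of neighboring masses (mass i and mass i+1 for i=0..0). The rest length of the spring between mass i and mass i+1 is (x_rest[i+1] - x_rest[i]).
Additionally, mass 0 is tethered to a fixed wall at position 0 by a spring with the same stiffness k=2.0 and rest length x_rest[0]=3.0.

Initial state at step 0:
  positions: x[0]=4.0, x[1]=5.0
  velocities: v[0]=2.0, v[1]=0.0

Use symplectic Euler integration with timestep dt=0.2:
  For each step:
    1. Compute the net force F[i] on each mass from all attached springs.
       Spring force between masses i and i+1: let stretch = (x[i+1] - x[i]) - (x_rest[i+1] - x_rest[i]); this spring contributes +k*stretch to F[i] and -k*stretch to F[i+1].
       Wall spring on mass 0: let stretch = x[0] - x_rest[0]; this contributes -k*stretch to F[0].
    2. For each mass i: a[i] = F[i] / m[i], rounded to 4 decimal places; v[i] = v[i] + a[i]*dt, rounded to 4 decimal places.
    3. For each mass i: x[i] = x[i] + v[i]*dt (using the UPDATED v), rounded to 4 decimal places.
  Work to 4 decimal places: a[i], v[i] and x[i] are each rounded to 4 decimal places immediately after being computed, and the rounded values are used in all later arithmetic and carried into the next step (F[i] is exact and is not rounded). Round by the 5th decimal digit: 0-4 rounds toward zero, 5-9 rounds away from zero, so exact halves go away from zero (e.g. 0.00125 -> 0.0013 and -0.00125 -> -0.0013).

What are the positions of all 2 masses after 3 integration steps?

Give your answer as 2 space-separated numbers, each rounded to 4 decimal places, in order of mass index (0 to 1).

Answer: 3.7620 5.9270

Derivation:
Step 0: x=[4.0000 5.0000] v=[2.0000 0.0000]
Step 1: x=[4.1600 5.1600] v=[0.8000 0.8000]
Step 2: x=[4.0672 5.4800] v=[-0.4640 1.6000]
Step 3: x=[3.7620 5.9270] v=[-1.5258 2.2349]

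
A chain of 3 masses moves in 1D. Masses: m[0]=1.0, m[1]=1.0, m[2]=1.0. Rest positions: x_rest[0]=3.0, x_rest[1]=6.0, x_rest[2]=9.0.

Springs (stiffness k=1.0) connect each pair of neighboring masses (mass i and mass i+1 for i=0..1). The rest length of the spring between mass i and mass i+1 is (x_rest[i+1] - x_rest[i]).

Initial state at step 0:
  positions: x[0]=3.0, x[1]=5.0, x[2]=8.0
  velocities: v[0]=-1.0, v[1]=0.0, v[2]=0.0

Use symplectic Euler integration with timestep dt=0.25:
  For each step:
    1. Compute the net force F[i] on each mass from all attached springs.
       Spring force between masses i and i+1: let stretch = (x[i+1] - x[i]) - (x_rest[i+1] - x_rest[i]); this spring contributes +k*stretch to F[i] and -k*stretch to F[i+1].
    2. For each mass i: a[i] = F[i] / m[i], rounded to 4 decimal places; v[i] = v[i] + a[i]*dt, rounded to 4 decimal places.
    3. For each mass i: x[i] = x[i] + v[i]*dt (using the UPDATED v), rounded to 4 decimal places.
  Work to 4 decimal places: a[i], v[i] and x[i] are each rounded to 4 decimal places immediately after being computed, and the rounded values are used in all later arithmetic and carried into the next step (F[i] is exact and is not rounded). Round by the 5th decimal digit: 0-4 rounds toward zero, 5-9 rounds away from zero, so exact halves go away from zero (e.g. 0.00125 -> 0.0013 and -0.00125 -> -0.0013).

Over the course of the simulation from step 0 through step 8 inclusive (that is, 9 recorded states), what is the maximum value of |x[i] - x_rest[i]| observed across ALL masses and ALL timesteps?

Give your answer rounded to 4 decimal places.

Step 0: x=[3.0000 5.0000 8.0000] v=[-1.0000 0.0000 0.0000]
Step 1: x=[2.6875 5.0625 8.0000] v=[-1.2500 0.2500 0.0000]
Step 2: x=[2.3359 5.1602 8.0039] v=[-1.4063 0.3906 0.0156]
Step 3: x=[1.9734 5.2591 8.0176] v=[-1.4502 0.3955 0.0547]
Step 4: x=[1.6287 5.3250 8.0464] v=[-1.3788 0.2637 0.1151]
Step 5: x=[1.3275 5.3300 8.0926] v=[-1.2047 0.0200 0.1848]
Step 6: x=[1.0890 5.2575 8.1537] v=[-0.9541 -0.2900 0.2442]
Step 7: x=[0.9235 5.1055 8.2213] v=[-0.6620 -0.6081 0.2702]
Step 8: x=[0.8319 4.8868 8.2816] v=[-0.3665 -0.8747 0.2413]
Max displacement = 2.1681

Answer: 2.1681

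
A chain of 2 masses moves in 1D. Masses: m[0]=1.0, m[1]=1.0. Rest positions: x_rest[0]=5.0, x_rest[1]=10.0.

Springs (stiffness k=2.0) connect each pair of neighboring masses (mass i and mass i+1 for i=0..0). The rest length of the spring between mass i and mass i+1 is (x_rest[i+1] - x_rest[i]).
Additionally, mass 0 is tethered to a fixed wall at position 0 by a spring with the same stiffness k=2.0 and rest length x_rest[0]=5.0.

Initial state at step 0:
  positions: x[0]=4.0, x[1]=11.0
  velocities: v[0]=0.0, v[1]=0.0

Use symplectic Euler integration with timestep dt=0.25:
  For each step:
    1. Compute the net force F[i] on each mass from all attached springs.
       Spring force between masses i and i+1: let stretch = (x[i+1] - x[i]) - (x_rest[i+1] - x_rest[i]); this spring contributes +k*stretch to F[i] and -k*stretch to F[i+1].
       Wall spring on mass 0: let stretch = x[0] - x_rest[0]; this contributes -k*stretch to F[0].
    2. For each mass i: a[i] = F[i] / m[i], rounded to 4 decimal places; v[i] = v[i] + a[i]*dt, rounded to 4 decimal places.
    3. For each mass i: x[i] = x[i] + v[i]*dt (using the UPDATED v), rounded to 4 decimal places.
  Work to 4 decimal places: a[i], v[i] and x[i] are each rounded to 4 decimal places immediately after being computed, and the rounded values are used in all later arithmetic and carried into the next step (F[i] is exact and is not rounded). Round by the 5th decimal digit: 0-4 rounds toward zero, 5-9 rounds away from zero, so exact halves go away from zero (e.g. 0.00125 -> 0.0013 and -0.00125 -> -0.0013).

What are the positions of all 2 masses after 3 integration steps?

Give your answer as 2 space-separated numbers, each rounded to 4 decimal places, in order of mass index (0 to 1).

Step 0: x=[4.0000 11.0000] v=[0.0000 0.0000]
Step 1: x=[4.3750 10.7500] v=[1.5000 -1.0000]
Step 2: x=[5.0000 10.3281] v=[2.5000 -1.6875]
Step 3: x=[5.6660 9.8652] v=[2.6641 -1.8516]

Answer: 5.6660 9.8652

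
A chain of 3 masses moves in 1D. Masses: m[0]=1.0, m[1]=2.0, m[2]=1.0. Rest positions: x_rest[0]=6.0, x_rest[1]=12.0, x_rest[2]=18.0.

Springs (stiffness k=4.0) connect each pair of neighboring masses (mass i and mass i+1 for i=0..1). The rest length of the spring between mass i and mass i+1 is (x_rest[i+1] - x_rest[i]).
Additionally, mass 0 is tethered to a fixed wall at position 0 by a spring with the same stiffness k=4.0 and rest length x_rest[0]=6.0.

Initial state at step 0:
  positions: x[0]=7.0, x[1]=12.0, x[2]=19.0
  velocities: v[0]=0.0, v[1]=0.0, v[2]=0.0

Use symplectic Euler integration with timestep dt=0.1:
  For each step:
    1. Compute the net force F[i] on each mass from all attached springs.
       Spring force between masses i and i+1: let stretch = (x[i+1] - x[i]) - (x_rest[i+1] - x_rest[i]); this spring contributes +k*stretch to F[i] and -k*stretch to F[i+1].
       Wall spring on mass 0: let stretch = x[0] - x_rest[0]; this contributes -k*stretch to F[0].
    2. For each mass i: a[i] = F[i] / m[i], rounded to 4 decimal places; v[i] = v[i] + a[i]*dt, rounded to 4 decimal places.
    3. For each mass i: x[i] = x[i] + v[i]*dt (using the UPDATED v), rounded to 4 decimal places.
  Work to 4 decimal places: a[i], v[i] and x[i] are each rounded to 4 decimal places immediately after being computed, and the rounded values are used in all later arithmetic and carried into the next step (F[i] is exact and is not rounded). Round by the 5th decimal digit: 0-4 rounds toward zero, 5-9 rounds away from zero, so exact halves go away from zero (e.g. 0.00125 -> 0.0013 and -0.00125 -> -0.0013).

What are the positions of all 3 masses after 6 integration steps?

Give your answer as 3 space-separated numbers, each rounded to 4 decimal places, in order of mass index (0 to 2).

Answer: 5.8163 12.5907 18.3610

Derivation:
Step 0: x=[7.0000 12.0000 19.0000] v=[0.0000 0.0000 0.0000]
Step 1: x=[6.9200 12.0400 18.9600] v=[-0.8000 0.4000 -0.4000]
Step 2: x=[6.7680 12.1160 18.8832] v=[-1.5200 0.7600 -0.7680]
Step 3: x=[6.5592 12.2204 18.7757] v=[-2.0880 1.0438 -1.0749]
Step 4: x=[6.3145 12.3427 18.6460] v=[-2.4472 1.2226 -1.2970]
Step 5: x=[6.0583 12.4705 18.5042] v=[-2.5617 1.2776 -1.4183]
Step 6: x=[5.8163 12.5907 18.3610] v=[-2.4201 1.2019 -1.4318]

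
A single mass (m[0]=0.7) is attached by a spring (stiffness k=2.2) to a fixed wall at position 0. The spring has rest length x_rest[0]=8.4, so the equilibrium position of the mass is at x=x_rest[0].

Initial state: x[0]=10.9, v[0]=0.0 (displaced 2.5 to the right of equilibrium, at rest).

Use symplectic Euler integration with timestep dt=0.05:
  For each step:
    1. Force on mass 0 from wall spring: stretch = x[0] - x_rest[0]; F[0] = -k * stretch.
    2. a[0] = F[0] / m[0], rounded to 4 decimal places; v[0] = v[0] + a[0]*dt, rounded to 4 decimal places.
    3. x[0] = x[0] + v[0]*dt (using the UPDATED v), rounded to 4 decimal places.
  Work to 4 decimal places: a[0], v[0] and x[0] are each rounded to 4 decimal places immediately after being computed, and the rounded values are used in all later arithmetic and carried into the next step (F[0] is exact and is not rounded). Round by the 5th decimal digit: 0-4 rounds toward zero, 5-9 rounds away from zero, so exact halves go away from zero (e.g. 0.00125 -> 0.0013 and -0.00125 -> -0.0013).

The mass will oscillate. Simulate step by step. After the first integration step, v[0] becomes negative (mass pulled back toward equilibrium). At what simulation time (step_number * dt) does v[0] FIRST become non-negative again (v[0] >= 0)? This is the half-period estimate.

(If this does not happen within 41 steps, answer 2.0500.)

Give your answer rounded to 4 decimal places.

Answer: 1.8000

Derivation:
Step 0: x=[10.9000] v=[0.0000]
Step 1: x=[10.8804] v=[-0.3929]
Step 2: x=[10.8413] v=[-0.7827]
Step 3: x=[10.7830] v=[-1.1663]
Step 4: x=[10.7060] v=[-1.5408]
Step 5: x=[10.6108] v=[-1.9032]
Step 6: x=[10.4983] v=[-2.2506]
Step 7: x=[10.3693] v=[-2.5803]
Step 8: x=[10.2248] v=[-2.8898]
Step 9: x=[10.0660] v=[-3.1766]
Step 10: x=[9.8941] v=[-3.4384]
Step 11: x=[9.7104] v=[-3.6732]
Step 12: x=[9.5164] v=[-3.8791]
Step 13: x=[9.3137] v=[-4.0545]
Step 14: x=[9.1038] v=[-4.1981]
Step 15: x=[8.8884] v=[-4.3087]
Step 16: x=[8.6691] v=[-4.3855]
Step 17: x=[8.4477] v=[-4.4278]
Step 18: x=[8.2259] v=[-4.4353]
Step 19: x=[8.0055] v=[-4.4079]
Step 20: x=[7.7882] v=[-4.3459]
Step 21: x=[7.5757] v=[-4.2498]
Step 22: x=[7.3697] v=[-4.1203]
Step 23: x=[7.1718] v=[-3.9584]
Step 24: x=[6.9835] v=[-3.7654]
Step 25: x=[6.8064] v=[-3.5428]
Step 26: x=[6.6418] v=[-3.2924]
Step 27: x=[6.4910] v=[-3.0161]
Step 28: x=[6.3552] v=[-2.7161]
Step 29: x=[6.2355] v=[-2.3948]
Step 30: x=[6.1328] v=[-2.0547]
Step 31: x=[6.0479] v=[-1.6984]
Step 32: x=[5.9815] v=[-1.3288]
Step 33: x=[5.9341] v=[-0.9488]
Step 34: x=[5.9060] v=[-0.5613]
Step 35: x=[5.8975] v=[-0.1694]
Step 36: x=[5.9087] v=[0.2239]
First v>=0 after going negative at step 36, time=1.8000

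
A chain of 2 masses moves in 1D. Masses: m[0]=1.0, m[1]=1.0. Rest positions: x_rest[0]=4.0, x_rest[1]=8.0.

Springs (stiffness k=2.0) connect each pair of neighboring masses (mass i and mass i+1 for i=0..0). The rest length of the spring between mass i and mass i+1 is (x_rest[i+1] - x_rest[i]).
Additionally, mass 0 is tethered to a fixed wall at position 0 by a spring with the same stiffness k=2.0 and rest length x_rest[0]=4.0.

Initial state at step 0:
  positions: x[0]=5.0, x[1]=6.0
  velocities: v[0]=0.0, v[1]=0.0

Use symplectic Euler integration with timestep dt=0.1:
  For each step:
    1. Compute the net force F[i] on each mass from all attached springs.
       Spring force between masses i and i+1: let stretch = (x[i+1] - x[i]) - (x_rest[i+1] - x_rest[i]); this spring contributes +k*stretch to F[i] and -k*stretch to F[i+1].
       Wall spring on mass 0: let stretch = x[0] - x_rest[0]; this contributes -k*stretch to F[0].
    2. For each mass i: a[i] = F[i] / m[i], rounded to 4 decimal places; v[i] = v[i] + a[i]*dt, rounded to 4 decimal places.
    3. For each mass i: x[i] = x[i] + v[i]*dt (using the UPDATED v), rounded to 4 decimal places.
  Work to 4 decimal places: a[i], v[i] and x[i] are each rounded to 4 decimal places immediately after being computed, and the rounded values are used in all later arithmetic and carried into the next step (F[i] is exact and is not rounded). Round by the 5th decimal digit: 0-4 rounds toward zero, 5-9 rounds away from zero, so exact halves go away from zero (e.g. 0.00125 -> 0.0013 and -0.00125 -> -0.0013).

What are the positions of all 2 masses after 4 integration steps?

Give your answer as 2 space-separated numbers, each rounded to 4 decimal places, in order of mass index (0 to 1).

Answer: 4.2644 6.5590

Derivation:
Step 0: x=[5.0000 6.0000] v=[0.0000 0.0000]
Step 1: x=[4.9200 6.0600] v=[-0.8000 0.6000]
Step 2: x=[4.7644 6.1772] v=[-1.5560 1.1720]
Step 3: x=[4.5418 6.3461] v=[-2.2263 1.6894]
Step 4: x=[4.2644 6.5590] v=[-2.7738 2.1285]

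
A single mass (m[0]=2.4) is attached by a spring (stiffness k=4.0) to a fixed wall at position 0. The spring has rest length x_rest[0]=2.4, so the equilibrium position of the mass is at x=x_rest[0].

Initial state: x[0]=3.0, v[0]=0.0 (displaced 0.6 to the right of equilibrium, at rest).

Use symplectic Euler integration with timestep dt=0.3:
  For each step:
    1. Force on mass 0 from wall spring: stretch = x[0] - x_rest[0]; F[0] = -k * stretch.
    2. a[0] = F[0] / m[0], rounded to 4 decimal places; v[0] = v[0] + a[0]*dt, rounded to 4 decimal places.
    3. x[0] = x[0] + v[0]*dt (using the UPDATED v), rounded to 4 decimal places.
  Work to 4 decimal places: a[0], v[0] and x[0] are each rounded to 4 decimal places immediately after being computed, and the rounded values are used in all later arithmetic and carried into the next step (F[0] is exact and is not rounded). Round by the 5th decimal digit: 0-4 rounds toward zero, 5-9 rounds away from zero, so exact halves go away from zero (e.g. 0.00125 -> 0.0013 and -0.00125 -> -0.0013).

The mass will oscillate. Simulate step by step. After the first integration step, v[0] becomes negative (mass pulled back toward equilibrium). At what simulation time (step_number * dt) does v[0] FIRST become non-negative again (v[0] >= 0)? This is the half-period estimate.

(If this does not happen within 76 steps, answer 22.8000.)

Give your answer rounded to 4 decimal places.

Step 0: x=[3.0000] v=[0.0000]
Step 1: x=[2.9100] v=[-0.3000]
Step 2: x=[2.7435] v=[-0.5550]
Step 3: x=[2.5255] v=[-0.7268]
Step 4: x=[2.2886] v=[-0.7896]
Step 5: x=[2.0684] v=[-0.7339]
Step 6: x=[1.8980] v=[-0.5681]
Step 7: x=[1.8029] v=[-0.3171]
Step 8: x=[1.7974] v=[-0.0185]
Step 9: x=[1.8822] v=[0.2828]
First v>=0 after going negative at step 9, time=2.7000

Answer: 2.7000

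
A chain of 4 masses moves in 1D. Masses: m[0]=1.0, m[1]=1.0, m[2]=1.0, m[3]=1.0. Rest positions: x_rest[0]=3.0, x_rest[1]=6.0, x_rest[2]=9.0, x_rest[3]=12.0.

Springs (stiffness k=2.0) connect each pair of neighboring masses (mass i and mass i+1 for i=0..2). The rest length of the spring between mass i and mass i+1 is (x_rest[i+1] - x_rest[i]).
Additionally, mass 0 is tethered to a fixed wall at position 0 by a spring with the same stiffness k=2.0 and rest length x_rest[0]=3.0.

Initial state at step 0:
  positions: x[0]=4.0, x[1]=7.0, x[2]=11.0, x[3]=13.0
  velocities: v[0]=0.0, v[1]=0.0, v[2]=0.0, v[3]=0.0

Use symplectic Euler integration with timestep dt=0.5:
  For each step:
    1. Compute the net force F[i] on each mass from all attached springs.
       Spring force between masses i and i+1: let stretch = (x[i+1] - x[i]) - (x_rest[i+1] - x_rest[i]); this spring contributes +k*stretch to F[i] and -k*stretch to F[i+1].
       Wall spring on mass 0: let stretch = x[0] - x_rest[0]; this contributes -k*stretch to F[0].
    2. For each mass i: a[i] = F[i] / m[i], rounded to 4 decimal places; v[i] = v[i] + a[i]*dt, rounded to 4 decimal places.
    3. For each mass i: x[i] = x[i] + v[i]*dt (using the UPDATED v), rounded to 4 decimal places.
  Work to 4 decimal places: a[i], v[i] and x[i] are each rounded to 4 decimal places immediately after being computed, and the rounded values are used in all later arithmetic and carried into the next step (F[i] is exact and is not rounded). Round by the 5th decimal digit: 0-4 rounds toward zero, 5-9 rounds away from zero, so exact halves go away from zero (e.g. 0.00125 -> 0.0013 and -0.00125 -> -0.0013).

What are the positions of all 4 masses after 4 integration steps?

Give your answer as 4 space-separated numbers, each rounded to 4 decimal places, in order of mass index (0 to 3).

Answer: 3.1875 5.5625 10.2500 12.8125

Derivation:
Step 0: x=[4.0000 7.0000 11.0000 13.0000] v=[0.0000 0.0000 0.0000 0.0000]
Step 1: x=[3.5000 7.5000 10.0000 13.5000] v=[-1.0000 1.0000 -2.0000 1.0000]
Step 2: x=[3.2500 7.2500 9.5000 13.7500] v=[-0.5000 -0.5000 -1.0000 0.5000]
Step 3: x=[3.3750 6.1250 10.0000 13.3750] v=[0.2500 -2.2500 1.0000 -0.7500]
Step 4: x=[3.1875 5.5625 10.2500 12.8125] v=[-0.3750 -1.1250 0.5000 -1.1250]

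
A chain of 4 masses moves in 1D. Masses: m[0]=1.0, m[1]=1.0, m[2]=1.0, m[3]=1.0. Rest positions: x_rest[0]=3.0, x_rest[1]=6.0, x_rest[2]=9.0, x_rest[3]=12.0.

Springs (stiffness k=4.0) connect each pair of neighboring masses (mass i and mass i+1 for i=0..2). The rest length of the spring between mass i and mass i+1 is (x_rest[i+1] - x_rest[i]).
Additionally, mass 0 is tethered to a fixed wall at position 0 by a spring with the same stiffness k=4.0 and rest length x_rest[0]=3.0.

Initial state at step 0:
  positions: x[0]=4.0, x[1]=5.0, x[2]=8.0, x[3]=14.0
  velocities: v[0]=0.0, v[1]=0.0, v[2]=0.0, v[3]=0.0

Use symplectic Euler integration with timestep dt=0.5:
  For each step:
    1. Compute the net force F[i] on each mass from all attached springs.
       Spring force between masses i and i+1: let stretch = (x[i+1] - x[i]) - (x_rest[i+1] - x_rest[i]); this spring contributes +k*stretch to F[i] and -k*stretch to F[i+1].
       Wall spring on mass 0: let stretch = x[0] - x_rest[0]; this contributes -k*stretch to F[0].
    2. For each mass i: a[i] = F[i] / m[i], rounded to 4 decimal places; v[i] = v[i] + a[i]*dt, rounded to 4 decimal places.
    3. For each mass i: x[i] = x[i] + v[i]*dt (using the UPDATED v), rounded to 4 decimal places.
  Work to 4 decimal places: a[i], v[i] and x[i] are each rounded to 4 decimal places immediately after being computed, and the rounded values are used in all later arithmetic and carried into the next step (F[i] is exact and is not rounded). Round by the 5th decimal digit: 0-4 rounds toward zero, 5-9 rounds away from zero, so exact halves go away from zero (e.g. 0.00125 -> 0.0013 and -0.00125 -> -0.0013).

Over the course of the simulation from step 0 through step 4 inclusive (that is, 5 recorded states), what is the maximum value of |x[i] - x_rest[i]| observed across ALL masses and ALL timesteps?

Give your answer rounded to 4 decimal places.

Answer: 3.0000

Derivation:
Step 0: x=[4.0000 5.0000 8.0000 14.0000] v=[0.0000 0.0000 0.0000 0.0000]
Step 1: x=[1.0000 7.0000 11.0000 11.0000] v=[-6.0000 4.0000 6.0000 -6.0000]
Step 2: x=[3.0000 7.0000 10.0000 11.0000] v=[4.0000 0.0000 -2.0000 0.0000]
Step 3: x=[6.0000 6.0000 7.0000 13.0000] v=[6.0000 -2.0000 -6.0000 4.0000]
Step 4: x=[3.0000 6.0000 9.0000 12.0000] v=[-6.0000 0.0000 4.0000 -2.0000]
Max displacement = 3.0000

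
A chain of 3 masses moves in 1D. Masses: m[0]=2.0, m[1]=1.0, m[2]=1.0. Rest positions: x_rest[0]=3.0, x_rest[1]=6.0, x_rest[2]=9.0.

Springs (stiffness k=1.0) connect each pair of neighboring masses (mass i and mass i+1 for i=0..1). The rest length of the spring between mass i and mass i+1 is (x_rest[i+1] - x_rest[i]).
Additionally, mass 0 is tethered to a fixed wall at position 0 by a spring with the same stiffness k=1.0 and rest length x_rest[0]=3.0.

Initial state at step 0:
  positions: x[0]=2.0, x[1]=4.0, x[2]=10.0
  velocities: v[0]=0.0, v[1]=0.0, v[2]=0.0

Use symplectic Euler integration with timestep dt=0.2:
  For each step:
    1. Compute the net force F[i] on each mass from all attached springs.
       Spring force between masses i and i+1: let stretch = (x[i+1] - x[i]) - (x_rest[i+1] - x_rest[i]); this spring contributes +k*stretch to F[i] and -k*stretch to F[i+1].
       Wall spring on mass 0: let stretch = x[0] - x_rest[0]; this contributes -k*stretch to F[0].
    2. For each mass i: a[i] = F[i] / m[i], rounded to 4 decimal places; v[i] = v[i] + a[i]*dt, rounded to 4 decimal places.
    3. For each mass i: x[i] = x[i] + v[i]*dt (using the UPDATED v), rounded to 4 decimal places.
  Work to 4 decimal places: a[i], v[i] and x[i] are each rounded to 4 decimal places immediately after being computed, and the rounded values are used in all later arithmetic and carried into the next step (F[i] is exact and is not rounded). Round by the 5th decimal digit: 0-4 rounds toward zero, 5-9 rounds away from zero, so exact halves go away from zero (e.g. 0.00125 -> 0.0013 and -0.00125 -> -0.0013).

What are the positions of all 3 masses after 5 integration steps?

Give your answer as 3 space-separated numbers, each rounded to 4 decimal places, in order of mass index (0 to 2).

Answer: 2.0991 5.8376 8.5608

Derivation:
Step 0: x=[2.0000 4.0000 10.0000] v=[0.0000 0.0000 0.0000]
Step 1: x=[2.0000 4.1600 9.8800] v=[0.0000 0.8000 -0.6000]
Step 2: x=[2.0032 4.4624 9.6512] v=[0.0160 1.5120 -1.1440]
Step 3: x=[2.0155 4.8740 9.3348] v=[0.0616 2.0579 -1.5818]
Step 4: x=[2.0447 5.3497 8.9600] v=[0.1459 2.3784 -1.8740]
Step 5: x=[2.0991 5.8376 8.5608] v=[0.2719 2.4395 -1.9961]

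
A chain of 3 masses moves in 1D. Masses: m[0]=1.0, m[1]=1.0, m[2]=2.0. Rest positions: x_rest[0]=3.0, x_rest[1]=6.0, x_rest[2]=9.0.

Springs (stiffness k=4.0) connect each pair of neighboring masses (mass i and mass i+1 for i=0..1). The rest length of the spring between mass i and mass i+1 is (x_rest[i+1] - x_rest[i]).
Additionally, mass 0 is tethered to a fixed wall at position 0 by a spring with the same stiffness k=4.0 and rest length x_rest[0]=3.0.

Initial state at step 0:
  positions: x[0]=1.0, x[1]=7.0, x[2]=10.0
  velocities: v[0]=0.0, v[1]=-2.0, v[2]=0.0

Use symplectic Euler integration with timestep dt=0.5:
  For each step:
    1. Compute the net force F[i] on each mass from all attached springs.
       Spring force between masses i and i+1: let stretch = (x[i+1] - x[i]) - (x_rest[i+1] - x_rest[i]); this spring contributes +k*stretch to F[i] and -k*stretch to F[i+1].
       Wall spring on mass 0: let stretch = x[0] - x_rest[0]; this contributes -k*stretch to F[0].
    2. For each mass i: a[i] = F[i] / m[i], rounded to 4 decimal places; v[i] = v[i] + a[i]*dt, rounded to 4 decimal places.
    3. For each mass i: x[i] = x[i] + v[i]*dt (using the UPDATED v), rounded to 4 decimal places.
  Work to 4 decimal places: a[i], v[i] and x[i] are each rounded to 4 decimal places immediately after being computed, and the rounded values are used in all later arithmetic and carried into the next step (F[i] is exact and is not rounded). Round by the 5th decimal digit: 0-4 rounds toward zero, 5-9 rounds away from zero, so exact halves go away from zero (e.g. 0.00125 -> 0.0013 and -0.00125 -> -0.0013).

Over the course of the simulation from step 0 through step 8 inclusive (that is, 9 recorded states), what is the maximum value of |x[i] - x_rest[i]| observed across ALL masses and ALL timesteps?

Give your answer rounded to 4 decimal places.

Step 0: x=[1.0000 7.0000 10.0000] v=[0.0000 -2.0000 0.0000]
Step 1: x=[6.0000 3.0000 10.0000] v=[10.0000 -8.0000 0.0000]
Step 2: x=[2.0000 9.0000 8.0000] v=[-8.0000 12.0000 -4.0000]
Step 3: x=[3.0000 7.0000 8.0000] v=[2.0000 -4.0000 0.0000]
Step 4: x=[5.0000 2.0000 9.0000] v=[4.0000 -10.0000 2.0000]
Step 5: x=[-1.0000 7.0000 8.0000] v=[-12.0000 10.0000 -2.0000]
Step 6: x=[2.0000 5.0000 8.0000] v=[6.0000 -4.0000 0.0000]
Step 7: x=[6.0000 3.0000 8.0000] v=[8.0000 -4.0000 0.0000]
Step 8: x=[1.0000 9.0000 7.0000] v=[-10.0000 12.0000 -2.0000]
Max displacement = 4.0000

Answer: 4.0000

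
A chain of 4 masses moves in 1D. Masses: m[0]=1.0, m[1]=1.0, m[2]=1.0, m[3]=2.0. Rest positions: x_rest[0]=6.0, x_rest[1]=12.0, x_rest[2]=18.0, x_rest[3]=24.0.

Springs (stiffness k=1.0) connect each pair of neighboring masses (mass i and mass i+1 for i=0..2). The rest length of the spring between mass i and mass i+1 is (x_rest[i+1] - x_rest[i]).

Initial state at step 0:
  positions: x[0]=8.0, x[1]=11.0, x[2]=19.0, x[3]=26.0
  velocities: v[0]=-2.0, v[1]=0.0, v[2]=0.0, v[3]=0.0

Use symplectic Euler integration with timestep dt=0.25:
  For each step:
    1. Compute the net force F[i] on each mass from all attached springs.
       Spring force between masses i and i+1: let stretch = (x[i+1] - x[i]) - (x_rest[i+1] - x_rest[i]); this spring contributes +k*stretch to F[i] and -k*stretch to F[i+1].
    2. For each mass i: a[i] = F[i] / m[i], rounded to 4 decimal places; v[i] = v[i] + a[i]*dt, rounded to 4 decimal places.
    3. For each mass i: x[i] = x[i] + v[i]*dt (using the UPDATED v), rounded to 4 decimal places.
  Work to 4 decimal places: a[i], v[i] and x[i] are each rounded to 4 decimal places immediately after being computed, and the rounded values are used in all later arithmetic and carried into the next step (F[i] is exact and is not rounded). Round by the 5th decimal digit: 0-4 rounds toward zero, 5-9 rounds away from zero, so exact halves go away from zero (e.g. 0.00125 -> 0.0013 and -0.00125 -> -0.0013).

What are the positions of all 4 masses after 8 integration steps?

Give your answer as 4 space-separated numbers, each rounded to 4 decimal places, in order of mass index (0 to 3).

Answer: 3.5876 13.1892 19.3565 24.9338

Derivation:
Step 0: x=[8.0000 11.0000 19.0000 26.0000] v=[-2.0000 0.0000 0.0000 0.0000]
Step 1: x=[7.3125 11.3125 18.9375 25.9688] v=[-2.7500 1.2500 -0.2500 -0.1250]
Step 2: x=[6.5000 11.8516 18.8379 25.9053] v=[-3.2500 2.1563 -0.3984 -0.2539]
Step 3: x=[5.6470 12.4929 18.7434 25.8085] v=[-3.4121 2.5650 -0.3781 -0.3873]
Step 4: x=[4.8469 13.0970 18.6998 25.6784] v=[-3.2006 2.4162 -0.1745 -0.5205]
Step 5: x=[4.1874 13.5356 18.7422 25.5177] v=[-2.6381 1.7544 0.1695 -0.6428]
Step 6: x=[3.7371 13.7154 18.8826 25.3328] v=[-1.8011 0.7190 0.5617 -0.7398]
Step 7: x=[3.5355 13.5945 19.1032 25.1338] v=[-0.8065 -0.4838 0.8825 -0.7961]
Step 8: x=[3.5876 13.1892 19.3565 24.9338] v=[0.2083 -1.6214 1.0130 -0.7999]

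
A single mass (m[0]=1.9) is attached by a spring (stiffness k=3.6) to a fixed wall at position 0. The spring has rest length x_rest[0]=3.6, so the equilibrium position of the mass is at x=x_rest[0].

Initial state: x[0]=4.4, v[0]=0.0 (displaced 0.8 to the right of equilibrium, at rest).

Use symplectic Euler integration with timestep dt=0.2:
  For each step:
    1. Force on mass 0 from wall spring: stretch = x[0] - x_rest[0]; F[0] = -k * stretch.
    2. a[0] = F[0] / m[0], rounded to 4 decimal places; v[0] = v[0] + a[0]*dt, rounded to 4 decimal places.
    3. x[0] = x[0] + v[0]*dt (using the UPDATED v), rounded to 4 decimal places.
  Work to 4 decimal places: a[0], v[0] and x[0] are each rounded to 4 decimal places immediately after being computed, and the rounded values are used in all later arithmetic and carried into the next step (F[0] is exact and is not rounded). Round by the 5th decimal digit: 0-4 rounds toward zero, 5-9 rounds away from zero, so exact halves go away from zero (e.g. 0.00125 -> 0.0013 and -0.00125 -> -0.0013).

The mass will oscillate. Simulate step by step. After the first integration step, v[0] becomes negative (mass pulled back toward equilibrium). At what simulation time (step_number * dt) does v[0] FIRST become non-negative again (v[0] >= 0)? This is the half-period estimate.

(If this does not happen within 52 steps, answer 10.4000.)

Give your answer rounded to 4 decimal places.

Answer: 2.4000

Derivation:
Step 0: x=[4.4000] v=[0.0000]
Step 1: x=[4.3394] v=[-0.3032]
Step 2: x=[4.2227] v=[-0.5834]
Step 3: x=[4.0588] v=[-0.8194]
Step 4: x=[3.8601] v=[-0.9933]
Step 5: x=[3.6417] v=[-1.0919]
Step 6: x=[3.4202] v=[-1.1077]
Step 7: x=[3.2123] v=[-1.0396]
Step 8: x=[3.0338] v=[-0.8927]
Step 9: x=[2.8982] v=[-0.6781]
Step 10: x=[2.8158] v=[-0.4122]
Step 11: x=[2.7928] v=[-0.1150]
Step 12: x=[2.8310] v=[0.1909]
First v>=0 after going negative at step 12, time=2.4000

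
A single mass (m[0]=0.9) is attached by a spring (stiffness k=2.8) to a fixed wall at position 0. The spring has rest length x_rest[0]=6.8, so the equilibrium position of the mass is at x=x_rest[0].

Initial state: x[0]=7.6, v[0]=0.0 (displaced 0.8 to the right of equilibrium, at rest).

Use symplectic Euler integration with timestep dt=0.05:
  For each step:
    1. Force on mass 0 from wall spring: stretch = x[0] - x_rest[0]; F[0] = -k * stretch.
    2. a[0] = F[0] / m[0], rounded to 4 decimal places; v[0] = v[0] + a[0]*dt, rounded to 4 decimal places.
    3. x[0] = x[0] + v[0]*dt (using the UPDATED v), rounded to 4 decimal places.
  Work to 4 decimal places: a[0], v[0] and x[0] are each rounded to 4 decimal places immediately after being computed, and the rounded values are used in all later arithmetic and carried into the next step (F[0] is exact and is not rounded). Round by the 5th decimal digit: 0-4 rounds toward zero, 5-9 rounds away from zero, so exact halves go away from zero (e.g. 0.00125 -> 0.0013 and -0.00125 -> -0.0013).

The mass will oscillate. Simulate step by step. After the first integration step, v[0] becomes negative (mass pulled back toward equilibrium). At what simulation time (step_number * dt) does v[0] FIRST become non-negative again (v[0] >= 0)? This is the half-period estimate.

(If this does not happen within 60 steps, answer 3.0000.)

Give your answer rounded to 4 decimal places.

Answer: 1.8000

Derivation:
Step 0: x=[7.6000] v=[0.0000]
Step 1: x=[7.5938] v=[-0.1244]
Step 2: x=[7.5814] v=[-0.2479]
Step 3: x=[7.5629] v=[-0.3695]
Step 4: x=[7.5385] v=[-0.4882]
Step 5: x=[7.5083] v=[-0.6031]
Step 6: x=[7.4726] v=[-0.7133]
Step 7: x=[7.4317] v=[-0.8179]
Step 8: x=[7.3859] v=[-0.9162]
Step 9: x=[7.3355] v=[-1.0073]
Step 10: x=[7.2810] v=[-1.0906]
Step 11: x=[7.2227] v=[-1.1654]
Step 12: x=[7.1611] v=[-1.2312]
Step 13: x=[7.0967] v=[-1.2874]
Step 14: x=[7.0300] v=[-1.3336]
Step 15: x=[6.9615] v=[-1.3694]
Step 16: x=[6.8918] v=[-1.3945]
Step 17: x=[6.8214] v=[-1.4088]
Step 18: x=[6.7508] v=[-1.4121]
Step 19: x=[6.6806] v=[-1.4044]
Step 20: x=[6.6113] v=[-1.3858]
Step 21: x=[6.5435] v=[-1.3564]
Step 22: x=[6.4777] v=[-1.3165]
Step 23: x=[6.4144] v=[-1.2664]
Step 24: x=[6.3541] v=[-1.2064]
Step 25: x=[6.2973] v=[-1.1370]
Step 26: x=[6.2444] v=[-1.0588]
Step 27: x=[6.1958] v=[-0.9724]
Step 28: x=[6.1519] v=[-0.8784]
Step 29: x=[6.1130] v=[-0.7776]
Step 30: x=[6.0795] v=[-0.6707]
Step 31: x=[6.0516] v=[-0.5586]
Step 32: x=[6.0295] v=[-0.4422]
Step 33: x=[6.0134] v=[-0.3223]
Step 34: x=[6.0034] v=[-0.1999]
Step 35: x=[5.9996] v=[-0.0760]
Step 36: x=[6.0020] v=[0.0485]
First v>=0 after going negative at step 36, time=1.8000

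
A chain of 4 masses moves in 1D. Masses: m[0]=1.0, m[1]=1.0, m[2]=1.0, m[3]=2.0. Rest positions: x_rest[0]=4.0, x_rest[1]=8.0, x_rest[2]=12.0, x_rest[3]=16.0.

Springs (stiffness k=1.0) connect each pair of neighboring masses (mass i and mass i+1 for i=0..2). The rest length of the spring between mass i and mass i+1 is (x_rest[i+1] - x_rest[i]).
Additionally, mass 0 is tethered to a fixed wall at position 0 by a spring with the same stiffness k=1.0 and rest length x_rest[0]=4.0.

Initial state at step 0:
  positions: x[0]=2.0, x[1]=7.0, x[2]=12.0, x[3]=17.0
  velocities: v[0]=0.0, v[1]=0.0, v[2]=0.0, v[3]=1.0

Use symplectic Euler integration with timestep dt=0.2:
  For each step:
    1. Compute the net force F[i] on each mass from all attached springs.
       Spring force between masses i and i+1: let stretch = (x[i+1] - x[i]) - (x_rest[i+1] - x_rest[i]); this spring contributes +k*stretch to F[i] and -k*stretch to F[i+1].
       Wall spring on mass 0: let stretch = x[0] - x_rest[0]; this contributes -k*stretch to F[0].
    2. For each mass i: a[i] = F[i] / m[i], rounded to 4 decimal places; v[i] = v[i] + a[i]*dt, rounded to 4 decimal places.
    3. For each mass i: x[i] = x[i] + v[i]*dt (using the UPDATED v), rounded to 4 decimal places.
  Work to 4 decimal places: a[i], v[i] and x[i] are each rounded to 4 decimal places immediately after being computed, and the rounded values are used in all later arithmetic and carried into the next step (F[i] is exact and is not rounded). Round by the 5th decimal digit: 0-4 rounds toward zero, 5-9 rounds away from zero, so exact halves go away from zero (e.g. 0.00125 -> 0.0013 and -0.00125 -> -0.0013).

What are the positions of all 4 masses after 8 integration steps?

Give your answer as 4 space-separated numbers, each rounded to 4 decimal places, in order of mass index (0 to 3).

Answer: 4.7009 7.7537 12.4299 17.6736

Derivation:
Step 0: x=[2.0000 7.0000 12.0000 17.0000] v=[0.0000 0.0000 0.0000 1.0000]
Step 1: x=[2.1200 7.0000 12.0000 17.1800] v=[0.6000 0.0000 0.0000 0.9000]
Step 2: x=[2.3504 7.0048 12.0072 17.3364] v=[1.1520 0.0240 0.0360 0.7820]
Step 3: x=[2.6730 7.0235 12.0275 17.4662] v=[1.6128 0.0936 0.1014 0.6491]
Step 4: x=[3.0627 7.0684 12.0652 17.5672] v=[1.9483 0.2243 0.1883 0.5052]
Step 5: x=[3.4901 7.1529 12.1231 17.6382] v=[2.1369 0.4225 0.2893 0.3550]
Step 6: x=[3.9244 7.2897 12.2028 17.6789] v=[2.1714 0.6840 0.3983 0.2035]
Step 7: x=[4.3363 7.4884 12.3050 17.6901] v=[2.0596 0.9936 0.5109 0.0559]
Step 8: x=[4.7009 7.7537 12.4299 17.6736] v=[1.8228 1.3265 0.6246 -0.0826]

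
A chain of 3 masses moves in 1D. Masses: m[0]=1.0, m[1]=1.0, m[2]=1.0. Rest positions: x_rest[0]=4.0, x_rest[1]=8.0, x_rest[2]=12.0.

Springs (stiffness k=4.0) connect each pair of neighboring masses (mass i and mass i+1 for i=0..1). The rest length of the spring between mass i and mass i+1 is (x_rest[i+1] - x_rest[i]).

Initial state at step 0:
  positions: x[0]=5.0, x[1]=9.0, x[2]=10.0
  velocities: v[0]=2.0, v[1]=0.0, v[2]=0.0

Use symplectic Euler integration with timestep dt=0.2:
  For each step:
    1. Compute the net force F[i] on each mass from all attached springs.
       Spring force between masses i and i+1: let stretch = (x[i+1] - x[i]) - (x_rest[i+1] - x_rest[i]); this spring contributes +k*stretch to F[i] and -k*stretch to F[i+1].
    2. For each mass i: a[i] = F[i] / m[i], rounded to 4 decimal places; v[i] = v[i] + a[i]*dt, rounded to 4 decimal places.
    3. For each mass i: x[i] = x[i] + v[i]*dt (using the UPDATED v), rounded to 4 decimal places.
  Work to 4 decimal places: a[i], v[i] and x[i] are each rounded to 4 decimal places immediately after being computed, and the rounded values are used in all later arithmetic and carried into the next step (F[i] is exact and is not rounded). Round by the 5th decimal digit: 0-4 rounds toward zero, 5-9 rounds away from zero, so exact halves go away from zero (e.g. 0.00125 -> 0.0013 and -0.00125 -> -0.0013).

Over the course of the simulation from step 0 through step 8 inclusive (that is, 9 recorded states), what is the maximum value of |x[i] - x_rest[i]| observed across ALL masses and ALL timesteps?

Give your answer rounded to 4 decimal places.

Step 0: x=[5.0000 9.0000 10.0000] v=[2.0000 0.0000 0.0000]
Step 1: x=[5.4000 8.5200 10.4800] v=[2.0000 -2.4000 2.4000]
Step 2: x=[5.6592 7.8544 11.2864] v=[1.2960 -3.3280 4.0320]
Step 3: x=[5.6296 7.3867 12.1837] v=[-0.1478 -2.3386 4.4864]
Step 4: x=[5.2412 7.4054 12.9535] v=[-1.9421 0.0933 3.8488]
Step 5: x=[4.5591 7.9655 13.4756] v=[-3.4107 2.8004 2.6103]
Step 6: x=[3.7820 8.8622 13.7560] v=[-3.8856 4.4834 1.4022]
Step 7: x=[3.1777 9.7291 13.8934] v=[-3.0214 4.3343 0.6872]
Step 8: x=[2.9816 10.2140 14.0046] v=[-0.9803 2.4246 0.5558]
Max displacement = 2.2140

Answer: 2.2140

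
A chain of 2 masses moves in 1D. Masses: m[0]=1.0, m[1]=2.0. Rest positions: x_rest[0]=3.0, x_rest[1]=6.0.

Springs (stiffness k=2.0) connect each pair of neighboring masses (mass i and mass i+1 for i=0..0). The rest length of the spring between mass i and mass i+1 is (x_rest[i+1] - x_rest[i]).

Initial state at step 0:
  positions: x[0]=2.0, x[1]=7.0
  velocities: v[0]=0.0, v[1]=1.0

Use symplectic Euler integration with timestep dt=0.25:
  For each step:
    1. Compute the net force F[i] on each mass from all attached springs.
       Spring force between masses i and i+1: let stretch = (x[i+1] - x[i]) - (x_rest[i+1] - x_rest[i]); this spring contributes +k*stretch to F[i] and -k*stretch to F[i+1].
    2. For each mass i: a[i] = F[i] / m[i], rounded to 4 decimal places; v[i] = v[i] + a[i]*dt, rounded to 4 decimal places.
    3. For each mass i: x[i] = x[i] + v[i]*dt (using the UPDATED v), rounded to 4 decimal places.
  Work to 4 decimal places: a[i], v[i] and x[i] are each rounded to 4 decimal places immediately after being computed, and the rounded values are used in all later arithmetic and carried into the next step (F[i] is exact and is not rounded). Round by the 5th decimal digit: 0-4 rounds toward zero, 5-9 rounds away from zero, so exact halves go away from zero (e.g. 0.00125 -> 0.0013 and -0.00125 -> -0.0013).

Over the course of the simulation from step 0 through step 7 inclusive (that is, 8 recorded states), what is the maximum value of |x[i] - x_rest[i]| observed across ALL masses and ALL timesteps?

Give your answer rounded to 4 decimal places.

Answer: 2.8199

Derivation:
Step 0: x=[2.0000 7.0000] v=[0.0000 1.0000]
Step 1: x=[2.2500 7.1250] v=[1.0000 0.5000]
Step 2: x=[2.7344 7.1328] v=[1.9375 0.0313]
Step 3: x=[3.3936 7.0532] v=[2.6367 -0.3183]
Step 4: x=[4.1352 6.9324] v=[2.9665 -0.4832]
Step 5: x=[4.8515 6.8243] v=[2.8651 -0.4325]
Step 6: x=[5.4394 6.7804] v=[2.3515 -0.1757]
Step 7: x=[5.8199 6.8402] v=[1.5220 0.2391]
Max displacement = 2.8199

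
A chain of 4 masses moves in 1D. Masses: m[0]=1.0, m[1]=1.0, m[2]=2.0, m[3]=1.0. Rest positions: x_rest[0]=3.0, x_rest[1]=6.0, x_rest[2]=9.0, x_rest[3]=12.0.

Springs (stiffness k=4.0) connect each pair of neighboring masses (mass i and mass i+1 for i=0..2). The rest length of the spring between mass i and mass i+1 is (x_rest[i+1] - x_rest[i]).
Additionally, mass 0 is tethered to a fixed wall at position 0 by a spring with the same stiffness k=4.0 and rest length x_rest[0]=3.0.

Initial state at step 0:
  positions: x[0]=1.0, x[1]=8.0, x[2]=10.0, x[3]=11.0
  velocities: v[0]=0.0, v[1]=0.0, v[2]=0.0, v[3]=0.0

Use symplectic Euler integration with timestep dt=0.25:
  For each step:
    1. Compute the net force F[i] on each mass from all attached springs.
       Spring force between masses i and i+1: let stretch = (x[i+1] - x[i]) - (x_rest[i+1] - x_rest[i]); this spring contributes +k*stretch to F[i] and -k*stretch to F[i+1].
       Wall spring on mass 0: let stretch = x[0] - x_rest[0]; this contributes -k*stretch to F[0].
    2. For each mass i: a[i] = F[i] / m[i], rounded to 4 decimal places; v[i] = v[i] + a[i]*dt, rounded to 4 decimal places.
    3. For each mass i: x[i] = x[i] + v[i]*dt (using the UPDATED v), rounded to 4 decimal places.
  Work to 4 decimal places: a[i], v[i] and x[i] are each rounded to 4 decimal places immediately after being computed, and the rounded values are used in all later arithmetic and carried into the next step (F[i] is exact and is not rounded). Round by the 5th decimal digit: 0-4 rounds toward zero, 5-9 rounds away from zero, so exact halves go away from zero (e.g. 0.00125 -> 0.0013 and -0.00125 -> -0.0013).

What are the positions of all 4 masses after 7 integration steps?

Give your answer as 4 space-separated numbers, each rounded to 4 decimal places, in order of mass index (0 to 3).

Answer: 1.0729 7.2457 9.1798 12.1417

Derivation:
Step 0: x=[1.0000 8.0000 10.0000 11.0000] v=[0.0000 0.0000 0.0000 0.0000]
Step 1: x=[2.5000 6.7500 9.8750 11.5000] v=[6.0000 -5.0000 -0.5000 2.0000]
Step 2: x=[4.4375 5.2188 9.5625 12.3438] v=[7.7500 -6.1250 -1.2500 3.3750]
Step 3: x=[5.4610 4.5782 9.0547 13.2422] v=[4.0938 -2.5626 -2.0312 3.5937]
Step 4: x=[4.8985 5.2774 8.5108 13.8438] v=[-2.2500 2.7967 -2.1757 2.4062]
Step 5: x=[3.2061 6.6902 8.2293 13.8621] v=[-6.7696 5.6512 -1.1259 0.0732]
Step 6: x=[1.5832 7.6168 8.4596 13.2222] v=[-6.4916 3.7062 0.9210 -2.5596]
Step 7: x=[1.0729 7.2457 9.1798 12.1417] v=[-2.0412 -1.4846 2.8809 -4.3222]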